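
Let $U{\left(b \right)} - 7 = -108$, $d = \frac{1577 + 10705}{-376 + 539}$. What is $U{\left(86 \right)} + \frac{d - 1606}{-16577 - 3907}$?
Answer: $- \frac{84244649}{834723} \approx -100.93$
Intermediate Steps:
$d = \frac{12282}{163} \approx 75.35$
$U{\left(b \right)} = -101$ ($U{\left(b \right)} = 7 - 108 = -101$)
$U{\left(86 \right)} + \frac{d - 1606}{-16577 - 3907} = -101 + \frac{\frac{12282}{163} - 1606}{-16577 - 3907} = -101 - \frac{249496}{163 \left(-20484\right)} = -101 - - \frac{62374}{834723} = -101 + \frac{62374}{834723} = - \frac{84244649}{834723}$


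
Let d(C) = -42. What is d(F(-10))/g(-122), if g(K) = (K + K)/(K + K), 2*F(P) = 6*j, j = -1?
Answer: -42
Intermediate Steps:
F(P) = -3 (F(P) = (6*(-1))/2 = (1/2)*(-6) = -3)
g(K) = 1 (g(K) = (2*K)/((2*K)) = (2*K)*(1/(2*K)) = 1)
d(F(-10))/g(-122) = -42/1 = -42*1 = -42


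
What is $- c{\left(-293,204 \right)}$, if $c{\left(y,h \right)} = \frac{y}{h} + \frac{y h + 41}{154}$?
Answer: $\frac{873589}{2244} \approx 389.3$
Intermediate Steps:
$c{\left(y,h \right)} = \frac{41}{154} + \frac{y}{h} + \frac{h y}{154}$ ($c{\left(y,h \right)} = \frac{y}{h} + \left(h y + 41\right) \frac{1}{154} = \frac{y}{h} + \left(41 + h y\right) \frac{1}{154} = \frac{y}{h} + \left(\frac{41}{154} + \frac{h y}{154}\right) = \frac{41}{154} + \frac{y}{h} + \frac{h y}{154}$)
$- c{\left(-293,204 \right)} = - \frac{-293 + \frac{1}{154} \cdot 204 \left(41 + 204 \left(-293\right)\right)}{204} = - \frac{-293 + \frac{1}{154} \cdot 204 \left(41 - 59772\right)}{204} = - \frac{-293 + \frac{1}{154} \cdot 204 \left(-59731\right)}{204} = - \frac{-293 - \frac{870366}{11}}{204} = - \frac{-873589}{204 \cdot 11} = \left(-1\right) \left(- \frac{873589}{2244}\right) = \frac{873589}{2244}$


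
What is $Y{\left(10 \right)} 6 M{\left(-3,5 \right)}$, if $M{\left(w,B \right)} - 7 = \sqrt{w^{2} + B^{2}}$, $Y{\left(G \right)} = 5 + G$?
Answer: $630 + 90 \sqrt{34} \approx 1154.8$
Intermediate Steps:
$M{\left(w,B \right)} = 7 + \sqrt{B^{2} + w^{2}}$ ($M{\left(w,B \right)} = 7 + \sqrt{w^{2} + B^{2}} = 7 + \sqrt{B^{2} + w^{2}}$)
$Y{\left(10 \right)} 6 M{\left(-3,5 \right)} = \left(5 + 10\right) 6 \left(7 + \sqrt{5^{2} + \left(-3\right)^{2}}\right) = 15 \cdot 6 \left(7 + \sqrt{25 + 9}\right) = 90 \left(7 + \sqrt{34}\right) = 630 + 90 \sqrt{34}$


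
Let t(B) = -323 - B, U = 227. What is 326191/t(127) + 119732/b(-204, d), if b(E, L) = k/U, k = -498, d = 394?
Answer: -2065511153/37350 ≈ -55302.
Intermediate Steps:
b(E, L) = -498/227
326191/t(127) + 119732/b(-204, d) = 326191/(-323 - 1*127) + 119732/(-498/227) = 326191/(-323 - 127) + 119732*(-227/498) = 326191/(-450) - 13589582/249 = 326191*(-1/450) - 13589582/249 = -326191/450 - 13589582/249 = -2065511153/37350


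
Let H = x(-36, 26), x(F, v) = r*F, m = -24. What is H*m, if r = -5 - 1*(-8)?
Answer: 2592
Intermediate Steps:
r = 3 (r = -5 + 8 = 3)
x(F, v) = 3*F
H = -108 (H = 3*(-36) = -108)
H*m = -108*(-24) = 2592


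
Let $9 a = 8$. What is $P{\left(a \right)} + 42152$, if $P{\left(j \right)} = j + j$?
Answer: $\frac{379384}{9} \approx 42154.0$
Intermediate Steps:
$a = \frac{8}{9}$ ($a = \frac{1}{9} \cdot 8 = \frac{8}{9} \approx 0.88889$)
$P{\left(j \right)} = 2 j$
$P{\left(a \right)} + 42152 = 2 \cdot \frac{8}{9} + 42152 = \frac{16}{9} + 42152 = \frac{379384}{9}$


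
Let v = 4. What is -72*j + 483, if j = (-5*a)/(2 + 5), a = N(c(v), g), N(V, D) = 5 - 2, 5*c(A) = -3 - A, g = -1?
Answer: 4461/7 ≈ 637.29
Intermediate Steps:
c(A) = -3/5 - A/5 (c(A) = (-3 - A)/5 = -3/5 - A/5)
N(V, D) = 3
a = 3
j = -15/7 (j = (-5*3)/(2 + 5) = -15/7 ≈ -2.1429)
-72*j + 483 = -72*(-15/7) + 483 = 1080/7 + 483 = 4461/7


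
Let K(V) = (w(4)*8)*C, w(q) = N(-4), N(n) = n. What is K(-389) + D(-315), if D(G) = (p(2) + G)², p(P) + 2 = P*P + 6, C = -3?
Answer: 94345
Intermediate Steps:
w(q) = -4
p(P) = 4 + P² (p(P) = -2 + (P*P + 6) = -2 + (P² + 6) = -2 + (6 + P²) = 4 + P²)
K(V) = 96 (K(V) = -4*8*(-3) = -32*(-3) = 96)
D(G) = (8 + G)² (D(G) = ((4 + 2²) + G)² = ((4 + 4) + G)² = (8 + G)²)
K(-389) + D(-315) = 96 + (8 - 315)² = 96 + (-307)² = 96 + 94249 = 94345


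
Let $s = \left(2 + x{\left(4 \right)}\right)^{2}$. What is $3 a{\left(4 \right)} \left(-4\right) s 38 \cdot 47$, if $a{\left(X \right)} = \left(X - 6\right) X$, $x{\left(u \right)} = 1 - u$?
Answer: $171456$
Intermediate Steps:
$a{\left(X \right)} = X \left(-6 + X\right)$ ($a{\left(X \right)} = \left(X - 6\right) X = \left(-6 + X\right) X = X \left(-6 + X\right)$)
$s = 1$ ($s = \left(2 + \left(1 - 4\right)\right)^{2} = \left(2 - 3\right)^{2} = \left(-1\right)^{2} = 1$)
$3 a{\left(4 \right)} \left(-4\right) s 38 \cdot 47 = 3 \cdot 4 \left(-6 + 4\right) \left(-4\right) 1 \cdot 38 \cdot 47 = 3 \cdot 4 \left(-2\right) \left(-4\right) 1 \cdot 38 \cdot 47 = 3 \left(-8\right) \left(-4\right) 1 \cdot 38 \cdot 47 = \left(-24\right) \left(-4\right) 1 \cdot 38 \cdot 47 = 96 \cdot 1 \cdot 38 \cdot 47 = 96 \cdot 38 \cdot 47 = 3648 \cdot 47 = 171456$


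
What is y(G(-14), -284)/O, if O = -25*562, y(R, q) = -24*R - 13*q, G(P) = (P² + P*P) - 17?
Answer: 2654/7025 ≈ 0.37779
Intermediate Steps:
G(P) = -17 + 2*P² (G(P) = (P² + P²) - 17 = 2*P² - 17 = -17 + 2*P²)
O = -14050
y(G(-14), -284)/O = (-24*(-17 + 2*(-14)²) - 13*(-284))/(-14050) = (-24*(-17 + 2*196) + 3692)*(-1/14050) = (-24*(-17 + 392) + 3692)*(-1/14050) = (-24*375 + 3692)*(-1/14050) = (-9000 + 3692)*(-1/14050) = -5308*(-1/14050) = 2654/7025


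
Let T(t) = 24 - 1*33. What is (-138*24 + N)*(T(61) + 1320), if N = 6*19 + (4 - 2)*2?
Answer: -4187334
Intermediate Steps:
N = 118 (N = 114 + 2*2 = 114 + 4 = 118)
T(t) = -9 (T(t) = 24 - 33 = -9)
(-138*24 + N)*(T(61) + 1320) = (-138*24 + 118)*(-9 + 1320) = (-3312 + 118)*1311 = -3194*1311 = -4187334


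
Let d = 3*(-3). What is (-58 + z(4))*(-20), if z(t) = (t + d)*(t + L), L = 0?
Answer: 1560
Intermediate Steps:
d = -9
z(t) = t*(-9 + t) (z(t) = (t - 9)*(t + 0) = (-9 + t)*t = t*(-9 + t))
(-58 + z(4))*(-20) = (-58 + 4*(-9 + 4))*(-20) = (-58 + 4*(-5))*(-20) = (-58 - 20)*(-20) = -78*(-20) = 1560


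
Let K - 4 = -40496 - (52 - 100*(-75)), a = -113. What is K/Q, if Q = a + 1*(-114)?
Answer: 48044/227 ≈ 211.65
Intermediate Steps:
Q = -227 (Q = -113 + 1*(-114) = -113 - 114 = -227)
K = -48044 (K = 4 + (-40496 - (52 - 100*(-75))) = 4 + (-40496 - (52 + 7500)) = 4 + (-40496 - 1*7552) = 4 + (-40496 - 7552) = 4 - 48048 = -48044)
K/Q = -48044/(-227) = -48044*(-1/227) = 48044/227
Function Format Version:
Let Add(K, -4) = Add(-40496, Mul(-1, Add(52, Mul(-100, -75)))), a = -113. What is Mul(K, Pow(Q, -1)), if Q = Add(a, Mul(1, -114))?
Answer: Rational(48044, 227) ≈ 211.65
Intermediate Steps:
Q = -227 (Q = Add(-113, Mul(1, -114)) = Add(-113, -114) = -227)
K = -48044 (K = Add(4, Add(-40496, Mul(-1, Add(52, Mul(-100, -75))))) = Add(4, Add(-40496, Mul(-1, Add(52, 7500)))) = Add(4, Add(-40496, Mul(-1, 7552))) = Add(4, Add(-40496, -7552)) = Add(4, -48048) = -48044)
Mul(K, Pow(Q, -1)) = Mul(-48044, Pow(-227, -1)) = Mul(-48044, Rational(-1, 227)) = Rational(48044, 227)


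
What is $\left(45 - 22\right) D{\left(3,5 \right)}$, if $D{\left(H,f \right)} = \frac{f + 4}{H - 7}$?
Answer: $- \frac{207}{4} \approx -51.75$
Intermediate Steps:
$D{\left(H,f \right)} = \frac{4 + f}{-7 + H}$
$\left(45 - 22\right) D{\left(3,5 \right)} = \left(45 - 22\right) \frac{4 + 5}{-7 + 3} = 23 \frac{1}{-4} \cdot 9 = 23 \left(\left(- \frac{1}{4}\right) 9\right) = 23 \left(- \frac{9}{4}\right) = - \frac{207}{4}$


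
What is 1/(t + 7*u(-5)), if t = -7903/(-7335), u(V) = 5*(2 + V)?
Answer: -7335/762272 ≈ -0.0096225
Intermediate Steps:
u(V) = 10 + 5*V
t = 7903/7335 (t = -7903*(-1/7335) = 7903/7335 ≈ 1.0774)
1/(t + 7*u(-5)) = 1/(7903/7335 + 7*(10 + 5*(-5))) = 1/(7903/7335 + 7*(10 - 25)) = 1/(7903/7335 + 7*(-15)) = 1/(7903/7335 - 105) = 1/(-762272/7335) = -7335/762272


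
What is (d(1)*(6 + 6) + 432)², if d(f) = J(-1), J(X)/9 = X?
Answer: 104976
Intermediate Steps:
J(X) = 9*X
d(f) = -9 (d(f) = 9*(-1) = -9)
(d(1)*(6 + 6) + 432)² = (-9*(6 + 6) + 432)² = (-9*12 + 432)² = (-108 + 432)² = 324² = 104976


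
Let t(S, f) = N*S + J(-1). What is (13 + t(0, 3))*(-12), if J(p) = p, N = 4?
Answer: -144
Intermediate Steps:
t(S, f) = -1 + 4*S (t(S, f) = 4*S - 1 = -1 + 4*S)
(13 + t(0, 3))*(-12) = (13 + (-1 + 4*0))*(-12) = (13 + (-1 + 0))*(-12) = (13 - 1)*(-12) = 12*(-12) = -144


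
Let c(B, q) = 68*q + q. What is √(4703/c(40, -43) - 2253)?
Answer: I*√19847313318/2967 ≈ 47.482*I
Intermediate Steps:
c(B, q) = 69*q
√(4703/c(40, -43) - 2253) = √(4703/((69*(-43))) - 2253) = √(4703/(-2967) - 2253) = √(4703*(-1/2967) - 2253) = √(-4703/2967 - 2253) = √(-6689354/2967) = I*√19847313318/2967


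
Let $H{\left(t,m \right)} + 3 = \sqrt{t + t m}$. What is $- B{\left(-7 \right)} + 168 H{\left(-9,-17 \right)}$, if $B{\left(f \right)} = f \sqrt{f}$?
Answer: $1512 + 7 i \sqrt{7} \approx 1512.0 + 18.52 i$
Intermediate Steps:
$B{\left(f \right)} = f^{\frac{3}{2}}$
$H{\left(t,m \right)} = -3 + \sqrt{t + m t}$ ($H{\left(t,m \right)} = -3 + \sqrt{t + t m} = -3 + \sqrt{t + m t}$)
$- B{\left(-7 \right)} + 168 H{\left(-9,-17 \right)} = - \left(-7\right)^{\frac{3}{2}} + 168 \left(-3 + \sqrt{- 9 \left(1 - 17\right)}\right) = - \left(-7\right) i \sqrt{7} + 168 \left(-3 + \sqrt{\left(-9\right) \left(-16\right)}\right) = 7 i \sqrt{7} + 168 \left(-3 + \sqrt{144}\right) = 7 i \sqrt{7} + 168 \left(-3 + 12\right) = 7 i \sqrt{7} + 168 \cdot 9 = 7 i \sqrt{7} + 1512 = 1512 + 7 i \sqrt{7}$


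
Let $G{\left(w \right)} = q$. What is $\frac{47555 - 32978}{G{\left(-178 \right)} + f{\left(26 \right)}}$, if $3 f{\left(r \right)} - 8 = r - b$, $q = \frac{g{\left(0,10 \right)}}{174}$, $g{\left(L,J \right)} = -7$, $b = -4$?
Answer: $\frac{2536398}{2197} \approx 1154.5$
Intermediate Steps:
$q = - \frac{7}{174} \approx -0.04023$
$G{\left(w \right)} = - \frac{7}{174}$
$f{\left(r \right)} = 4 + \frac{r}{3}$ ($f{\left(r \right)} = \frac{8}{3} + \frac{r - -4}{3} = \frac{8}{3} + \frac{r + 4}{3} = \frac{8}{3} + \frac{4 + r}{3} = \frac{8}{3} + \left(\frac{4}{3} + \frac{r}{3}\right) = 4 + \frac{r}{3}$)
$\frac{47555 - 32978}{G{\left(-178 \right)} + f{\left(26 \right)}} = \frac{47555 - 32978}{- \frac{7}{174} + \left(4 + \frac{1}{3} \cdot 26\right)} = \frac{14577}{- \frac{7}{174} + \left(4 + \frac{26}{3}\right)} = \frac{14577}{- \frac{7}{174} + \frac{38}{3}} = \frac{14577}{\frac{2197}{174}} = 14577 \cdot \frac{174}{2197} = \frac{2536398}{2197}$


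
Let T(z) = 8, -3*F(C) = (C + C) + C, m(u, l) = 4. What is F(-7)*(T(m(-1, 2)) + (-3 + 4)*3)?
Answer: 77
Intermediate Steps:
F(C) = -C (F(C) = -((C + C) + C)/3 = -(2*C + C)/3 = -C)
F(-7)*(T(m(-1, 2)) + (-3 + 4)*3) = (-1*(-7))*(8 + (-3 + 4)*3) = 7*(8 + 1*3) = 7*(8 + 3) = 7*11 = 77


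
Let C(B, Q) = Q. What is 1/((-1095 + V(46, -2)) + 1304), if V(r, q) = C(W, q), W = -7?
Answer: 1/207 ≈ 0.0048309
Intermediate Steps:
V(r, q) = q
1/((-1095 + V(46, -2)) + 1304) = 1/((-1095 - 2) + 1304) = 1/(-1097 + 1304) = 1/207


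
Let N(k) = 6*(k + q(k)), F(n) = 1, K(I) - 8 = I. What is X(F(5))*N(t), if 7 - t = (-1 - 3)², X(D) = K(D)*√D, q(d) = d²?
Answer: 3888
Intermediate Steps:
K(I) = 8 + I
X(D) = √D*(8 + D) (X(D) = (8 + D)*√D = √D*(8 + D))
t = -9 (t = 7 - (-1 - 3)² = 7 - 1*(-4)² = 7 - 1*16 = 7 - 16 = -9)
N(k) = 6*k + 6*k² (N(k) = 6*(k + k²) = 6*k + 6*k²)
X(F(5))*N(t) = (√1*(8 + 1))*(6*(-9)*(1 - 9)) = (1*9)*(6*(-9)*(-8)) = 9*432 = 3888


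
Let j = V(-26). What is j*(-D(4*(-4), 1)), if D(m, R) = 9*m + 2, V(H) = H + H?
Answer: -7384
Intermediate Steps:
V(H) = 2*H
D(m, R) = 2 + 9*m
j = -52 (j = 2*(-26) = -52)
j*(-D(4*(-4), 1)) = -(-52)*(2 + 9*(4*(-4))) = -(-52)*(2 + 9*(-16)) = -(-52)*(2 - 144) = -(-52)*(-142) = -52*142 = -7384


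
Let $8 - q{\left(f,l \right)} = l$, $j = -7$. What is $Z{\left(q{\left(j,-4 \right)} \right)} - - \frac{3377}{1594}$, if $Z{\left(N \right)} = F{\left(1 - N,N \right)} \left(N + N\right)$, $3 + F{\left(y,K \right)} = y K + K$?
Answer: $- \frac{4702111}{1594} \approx -2949.9$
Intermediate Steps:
$F{\left(y,K \right)} = -3 + K + K y$ ($F{\left(y,K \right)} = -3 + \left(y K + K\right) = -3 + \left(K y + K\right) = -3 + \left(K + K y\right) = -3 + K + K y$)
$q{\left(f,l \right)} = 8 - l$
$Z{\left(N \right)} = 2 N \left(-3 + N + N \left(1 - N\right)\right)$ ($Z{\left(N \right)} = \left(-3 + N + N \left(1 - N\right)\right) \left(N + N\right) = \left(-3 + N + N \left(1 - N\right)\right) 2 N = 2 N \left(-3 + N + N \left(1 - N\right)\right)$)
$Z{\left(q{\left(j,-4 \right)} \right)} - - \frac{3377}{1594} = 2 \left(8 - -4\right) \left(-3 - \left(8 - -4\right)^{2} + 2 \left(8 - -4\right)\right) - - \frac{3377}{1594} = 2 \left(8 + 4\right) \left(-3 - \left(8 + 4\right)^{2} + 2 \left(8 + 4\right)\right) - \left(-3377\right) \frac{1}{1594} = 2 \cdot 12 \left(-3 - 12^{2} + 2 \cdot 12\right) - - \frac{3377}{1594} = 2 \cdot 12 \left(-3 - 144 + 24\right) + \frac{3377}{1594} = 2 \cdot 12 \left(-123\right) + \frac{3377}{1594} = -2952 + \frac{3377}{1594} = - \frac{4702111}{1594}$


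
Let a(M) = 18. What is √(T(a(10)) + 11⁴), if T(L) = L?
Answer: √14659 ≈ 121.07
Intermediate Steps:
√(T(a(10)) + 11⁴) = √(18 + 11⁴) = √(18 + 14641) = √14659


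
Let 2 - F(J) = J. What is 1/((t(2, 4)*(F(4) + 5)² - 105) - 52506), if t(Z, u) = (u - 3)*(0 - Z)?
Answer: -1/52629 ≈ -1.9001e-5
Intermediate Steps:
F(J) = 2 - J
t(Z, u) = -Z*(-3 + u) (t(Z, u) = (-3 + u)*(-Z) = -Z*(-3 + u))
1/((t(2, 4)*(F(4) + 5)² - 105) - 52506) = 1/(((2*(3 - 1*4))*((2 - 1*4) + 5)² - 105) - 52506) = 1/(((2*(3 - 4))*((2 - 4) + 5)² - 105) - 52506) = 1/(((2*(-1))*(-2 + 5)² - 105) - 52506) = 1/((-2*3² - 105) - 52506) = 1/((-2*9 - 105) - 52506) = 1/((-18 - 105) - 52506) = 1/(-123 - 52506) = 1/(-52629) = -1/52629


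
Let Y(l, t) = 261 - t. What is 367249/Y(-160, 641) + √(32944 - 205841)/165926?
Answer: -367249/380 + I*√172897/165926 ≈ -966.44 + 0.002506*I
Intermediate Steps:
367249/Y(-160, 641) + √(32944 - 205841)/165926 = 367249/(261 - 1*641) + √(32944 - 205841)/165926 = 367249/(261 - 641) + √(-172897)*(1/165926) = 367249/(-380) + (I*√172897)*(1/165926) = 367249*(-1/380) + I*√172897/165926 = -367249/380 + I*√172897/165926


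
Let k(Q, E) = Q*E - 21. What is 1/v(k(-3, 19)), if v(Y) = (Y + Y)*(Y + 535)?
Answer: -1/71292 ≈ -1.4027e-5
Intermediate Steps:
k(Q, E) = -21 + E*Q (k(Q, E) = E*Q - 21 = -21 + E*Q)
v(Y) = 2*Y*(535 + Y) (v(Y) = (2*Y)*(535 + Y) = 2*Y*(535 + Y))
1/v(k(-3, 19)) = 1/(2*(-21 + 19*(-3))*(535 + (-21 + 19*(-3)))) = 1/(2*(-21 - 57)*(535 + (-21 - 57))) = 1/(2*(-78)*(535 - 78)) = 1/(2*(-78)*457) = 1/(-71292) = -1/71292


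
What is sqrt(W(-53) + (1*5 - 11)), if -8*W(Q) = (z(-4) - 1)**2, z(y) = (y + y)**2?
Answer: I*sqrt(8034)/4 ≈ 22.408*I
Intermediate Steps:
z(y) = 4*y**2 (z(y) = (2*y)**2 = 4*y**2)
W(Q) = -3969/8 (W(Q) = -(4*(-4)**2 - 1)**2/8 = -(4*16 - 1)**2/8 = -(64 - 1)**2/8 = -1/8*63**2 = -1/8*3969 = -3969/8)
sqrt(W(-53) + (1*5 - 11)) = sqrt(-3969/8 + (1*5 - 11)) = sqrt(-3969/8 + (5 - 11)) = sqrt(-3969/8 - 6) = sqrt(-4017/8) = I*sqrt(8034)/4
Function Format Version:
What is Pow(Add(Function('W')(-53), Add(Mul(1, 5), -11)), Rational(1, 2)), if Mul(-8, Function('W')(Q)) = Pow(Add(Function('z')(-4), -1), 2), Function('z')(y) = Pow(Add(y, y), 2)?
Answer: Mul(Rational(1, 4), I, Pow(8034, Rational(1, 2))) ≈ Mul(22.408, I)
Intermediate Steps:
Function('z')(y) = Mul(4, Pow(y, 2)) (Function('z')(y) = Pow(Mul(2, y), 2) = Mul(4, Pow(y, 2)))
Function('W')(Q) = Rational(-3969, 8) (Function('W')(Q) = Mul(Rational(-1, 8), Pow(Add(Mul(4, Pow(-4, 2)), -1), 2)) = Mul(Rational(-1, 8), Pow(Add(Mul(4, 16), -1), 2)) = Mul(Rational(-1, 8), Pow(Add(64, -1), 2)) = Mul(Rational(-1, 8), Pow(63, 2)) = Mul(Rational(-1, 8), 3969) = Rational(-3969, 8))
Pow(Add(Function('W')(-53), Add(Mul(1, 5), -11)), Rational(1, 2)) = Pow(Add(Rational(-3969, 8), Add(Mul(1, 5), -11)), Rational(1, 2)) = Pow(Add(Rational(-3969, 8), Add(5, -11)), Rational(1, 2)) = Pow(Add(Rational(-3969, 8), -6), Rational(1, 2)) = Pow(Rational(-4017, 8), Rational(1, 2)) = Mul(Rational(1, 4), I, Pow(8034, Rational(1, 2)))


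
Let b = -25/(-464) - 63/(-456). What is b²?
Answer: 2866249/77721856 ≈ 0.036878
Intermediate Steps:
b = 1693/8816 (b = -25*(-1/464) - 63*(-1/456) = 25/464 + 21/152 = 1693/8816 ≈ 0.19204)
b² = (1693/8816)² = 2866249/77721856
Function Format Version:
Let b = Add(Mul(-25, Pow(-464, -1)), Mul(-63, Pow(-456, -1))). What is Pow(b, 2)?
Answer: Rational(2866249, 77721856) ≈ 0.036878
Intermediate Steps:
b = Rational(1693, 8816) (b = Add(Mul(-25, Rational(-1, 464)), Mul(-63, Rational(-1, 456))) = Add(Rational(25, 464), Rational(21, 152)) = Rational(1693, 8816) ≈ 0.19204)
Pow(b, 2) = Pow(Rational(1693, 8816), 2) = Rational(2866249, 77721856)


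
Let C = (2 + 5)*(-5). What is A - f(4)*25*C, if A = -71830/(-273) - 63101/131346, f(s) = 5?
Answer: 55431245119/11952486 ≈ 4637.6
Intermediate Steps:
C = -35 (C = 7*(-5) = -35)
A = 3139118869/11952486 (A = -71830*(-1/273) - 63101*1/131346 = 71830/273 - 63101/131346 = 3139118869/11952486 ≈ 262.63)
A - f(4)*25*C = 3139118869/11952486 - 5*25*(-35) = 3139118869/11952486 - 125*(-35) = 3139118869/11952486 - 1*(-4375) = 3139118869/11952486 + 4375 = 55431245119/11952486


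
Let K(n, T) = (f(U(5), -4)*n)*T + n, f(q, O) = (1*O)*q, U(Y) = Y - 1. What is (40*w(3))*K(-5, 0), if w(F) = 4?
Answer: -800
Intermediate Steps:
U(Y) = -1 + Y
f(q, O) = O*q
K(n, T) = n - 16*T*n (K(n, T) = ((-4*(-1 + 5))*n)*T + n = ((-4*4)*n)*T + n = (-16*n)*T + n = -16*T*n + n = n - 16*T*n)
(40*w(3))*K(-5, 0) = (40*4)*(-5*(1 - 16*0)) = 160*(-5*(1 + 0)) = 160*(-5*1) = 160*(-5) = -800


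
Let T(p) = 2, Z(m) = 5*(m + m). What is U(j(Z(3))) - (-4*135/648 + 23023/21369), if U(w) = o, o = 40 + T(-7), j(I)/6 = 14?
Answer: 594855/14246 ≈ 41.756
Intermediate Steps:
Z(m) = 10*m (Z(m) = 5*(2*m) = 10*m)
j(I) = 84 (j(I) = 6*14 = 84)
o = 42 (o = 40 + 2 = 42)
U(w) = 42
U(j(Z(3))) - (-4*135/648 + 23023/21369) = 42 - (-4*135/648 + 23023/21369) = 42 - (-540*1/648 + 23023*(1/21369)) = 42 - (-5/6 + 23023/21369) = 42 - 1*3477/14246 = 42 - 3477/14246 = 594855/14246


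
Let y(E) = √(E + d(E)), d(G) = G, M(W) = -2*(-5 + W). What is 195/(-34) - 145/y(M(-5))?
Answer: -195/34 - 29*√10/4 ≈ -28.662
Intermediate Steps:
M(W) = 10 - 2*W
y(E) = √2*√E (y(E) = √(E + E) = √(2*E) = √2*√E)
195/(-34) - 145/y(M(-5)) = 195/(-34) - 145*√2/(2*√(10 - 2*(-5))) = 195*(-1/34) - 145*√2/(2*√(10 + 10)) = -195/34 - 145*√10/20 = -195/34 - 29*√10/4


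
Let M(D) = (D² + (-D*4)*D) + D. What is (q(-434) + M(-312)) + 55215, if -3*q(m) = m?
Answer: -710953/3 ≈ -2.3698e+5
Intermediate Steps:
q(m) = -m/3
M(D) = D - 3*D² (M(D) = (D² + (-4*D)*D) + D = (D² - 4*D²) + D = -3*D² + D = D - 3*D²)
(q(-434) + M(-312)) + 55215 = (-⅓*(-434) - 312*(1 - 3*(-312))) + 55215 = (434/3 - 312*(1 + 936)) + 55215 = (434/3 - 312*937) + 55215 = (434/3 - 292344) + 55215 = -876598/3 + 55215 = -710953/3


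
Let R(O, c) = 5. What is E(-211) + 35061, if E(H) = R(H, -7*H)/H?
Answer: 7397866/211 ≈ 35061.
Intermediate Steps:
E(H) = 5/H
E(-211) + 35061 = 5/(-211) + 35061 = 5*(-1/211) + 35061 = -5/211 + 35061 = 7397866/211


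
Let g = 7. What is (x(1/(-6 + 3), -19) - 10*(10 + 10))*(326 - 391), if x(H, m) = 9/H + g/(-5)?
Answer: 14846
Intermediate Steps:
x(H, m) = -7/5 + 9/H (x(H, m) = 9/H + 7/(-5) = 9/H + 7*(-⅕) = 9/H - 7/5 = -7/5 + 9/H)
(x(1/(-6 + 3), -19) - 10*(10 + 10))*(326 - 391) = ((-7/5 + 9/(1/(-6 + 3))) - 10*(10 + 10))*(326 - 391) = ((-7/5 + 9/(1/(-3))) - 10*20)*(-65) = ((-7/5 + 9/(-⅓)) - 200)*(-65) = ((-7/5 + 9*(-3)) - 200)*(-65) = ((-7/5 - 27) - 200)*(-65) = (-142/5 - 200)*(-65) = -1142/5*(-65) = 14846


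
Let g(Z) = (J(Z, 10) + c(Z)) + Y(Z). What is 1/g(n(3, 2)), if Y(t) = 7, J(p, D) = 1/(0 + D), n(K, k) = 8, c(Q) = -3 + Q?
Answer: 10/121 ≈ 0.082645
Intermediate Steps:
J(p, D) = 1/D
g(Z) = 41/10 + Z (g(Z) = (1/10 + (-3 + Z)) + 7 = (⅒ + (-3 + Z)) + 7 = (-29/10 + Z) + 7 = 41/10 + Z)
1/g(n(3, 2)) = 1/(41/10 + 8) = 1/(121/10) = 10/121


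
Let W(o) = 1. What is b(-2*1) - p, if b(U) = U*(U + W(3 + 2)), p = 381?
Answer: -379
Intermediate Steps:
b(U) = U*(1 + U) (b(U) = U*(U + 1) = U*(1 + U))
b(-2*1) - p = (-2*1)*(1 - 2*1) - 1*381 = -2*(1 - 2) - 381 = -2*(-1) - 381 = 2 - 381 = -379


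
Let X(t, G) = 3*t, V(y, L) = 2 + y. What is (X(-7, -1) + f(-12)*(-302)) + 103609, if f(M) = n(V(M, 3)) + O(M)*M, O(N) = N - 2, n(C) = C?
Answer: 55872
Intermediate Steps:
O(N) = -2 + N
f(M) = 2 + M + M*(-2 + M) (f(M) = (2 + M) + (-2 + M)*M = (2 + M) + M*(-2 + M) = 2 + M + M*(-2 + M))
(X(-7, -1) + f(-12)*(-302)) + 103609 = (3*(-7) + (2 + (-12)² - 1*(-12))*(-302)) + 103609 = (-21 + (2 + 144 + 12)*(-302)) + 103609 = (-21 + 158*(-302)) + 103609 = (-21 - 47716) + 103609 = -47737 + 103609 = 55872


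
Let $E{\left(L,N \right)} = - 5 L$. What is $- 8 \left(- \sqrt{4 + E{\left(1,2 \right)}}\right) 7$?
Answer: $56 i \approx 56.0 i$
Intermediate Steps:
$- 8 \left(- \sqrt{4 + E{\left(1,2 \right)}}\right) 7 = - 8 \left(- \sqrt{4 - 5}\right) 7 = - 8 \left(- \sqrt{-1}\right) 7 = - 8 \left(- i\right) 7 = 8 i 7 = 56 i$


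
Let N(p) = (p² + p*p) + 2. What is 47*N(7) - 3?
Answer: 4697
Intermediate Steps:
N(p) = 2 + 2*p² (N(p) = (p² + p²) + 2 = 2*p² + 2 = 2 + 2*p²)
47*N(7) - 3 = 47*(2 + 2*7²) - 3 = 47*(2 + 2*49) - 3 = 47*(2 + 98) - 3 = 47*100 - 3 = 4700 - 3 = 4697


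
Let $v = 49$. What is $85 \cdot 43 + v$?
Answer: $3704$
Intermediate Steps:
$85 \cdot 43 + v = 85 \cdot 43 + 49 = 3655 + 49 = 3704$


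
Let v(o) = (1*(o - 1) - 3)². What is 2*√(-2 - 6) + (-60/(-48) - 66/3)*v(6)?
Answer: -83 + 4*I*√2 ≈ -83.0 + 5.6569*I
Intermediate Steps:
v(o) = (-4 + o)² (v(o) = (1*(-1 + o) - 3)² = ((-1 + o) - 3)² = (-4 + o)²)
2*√(-2 - 6) + (-60/(-48) - 66/3)*v(6) = 2*√(-2 - 6) + (-60/(-48) - 66/3)*(-4 + 6)² = 2*√(-8) + (-60*(-1/48) - 66*⅓)*2² = 2*(2*I*√2) + (5/4 - 22)*4 = 4*I*√2 - 83/4*4 = 4*I*√2 - 83 = -83 + 4*I*√2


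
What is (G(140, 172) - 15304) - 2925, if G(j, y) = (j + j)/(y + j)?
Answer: -710896/39 ≈ -18228.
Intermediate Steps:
G(j, y) = 2*j/(j + y) (G(j, y) = (2*j)/(j + y) = 2*j/(j + y))
(G(140, 172) - 15304) - 2925 = (2*140/(140 + 172) - 15304) - 2925 = (2*140/312 - 15304) - 2925 = (2*140*(1/312) - 15304) - 2925 = (35/39 - 15304) - 2925 = -596821/39 - 2925 = -710896/39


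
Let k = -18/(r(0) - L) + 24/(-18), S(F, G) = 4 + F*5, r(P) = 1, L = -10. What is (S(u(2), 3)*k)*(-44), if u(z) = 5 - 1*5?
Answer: 1568/3 ≈ 522.67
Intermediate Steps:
u(z) = 0 (u(z) = 5 - 5 = 0)
S(F, G) = 4 + 5*F
k = -98/33 (k = -18/(1 - 1*(-10)) + 24/(-18) = -18/(1 + 10) + 24*(-1/18) = -18/11 - 4/3 = -98/33 ≈ -2.9697)
(S(u(2), 3)*k)*(-44) = ((4 + 5*0)*(-98/33))*(-44) = ((4 + 0)*(-98/33))*(-44) = (4*(-98/33))*(-44) = -392/33*(-44) = 1568/3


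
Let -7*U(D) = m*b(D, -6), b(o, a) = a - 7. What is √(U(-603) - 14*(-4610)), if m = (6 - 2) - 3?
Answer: √3162551/7 ≈ 254.05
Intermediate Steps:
m = 1 (m = 4 - 3 = 1)
b(o, a) = -7 + a
U(D) = 13/7 (U(D) = -(-7 - 6)/7 = -(-13)/7 = -⅐*(-13) = 13/7)
√(U(-603) - 14*(-4610)) = √(13/7 - 14*(-4610)) = √(13/7 + 64540) = √(451793/7) = √3162551/7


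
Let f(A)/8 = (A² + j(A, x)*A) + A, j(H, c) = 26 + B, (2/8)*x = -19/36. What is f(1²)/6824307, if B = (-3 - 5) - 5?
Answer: 40/2274769 ≈ 1.7584e-5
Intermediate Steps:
B = -13 (B = -8 - 5 = -13)
x = -19/9 (x = 4*(-19/36) = -19/9 ≈ -2.1111)
j(H, c) = 13 (j(H, c) = 26 - 13 = 13)
f(A) = 8*A² + 112*A (f(A) = 8*((A² + 13*A) + A) = 8*(A² + 14*A) = 8*A² + 112*A)
f(1²)/6824307 = (8*1²*(14 + 1²))/6824307 = (8*1*(14 + 1))*(1/6824307) = (8*1*15)*(1/6824307) = 120*(1/6824307) = 40/2274769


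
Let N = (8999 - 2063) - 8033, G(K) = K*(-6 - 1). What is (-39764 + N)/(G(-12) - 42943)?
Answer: 40861/42859 ≈ 0.95338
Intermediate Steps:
G(K) = -7*K (G(K) = K*(-7) = -7*K)
N = -1097 (N = 6936 - 8033 = -1097)
(-39764 + N)/(G(-12) - 42943) = (-39764 - 1097)/(-7*(-12) - 42943) = -40861/(84 - 42943) = -40861/(-42859) = -40861*(-1/42859) = 40861/42859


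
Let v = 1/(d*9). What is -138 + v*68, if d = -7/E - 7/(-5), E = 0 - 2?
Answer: -60178/441 ≈ -136.46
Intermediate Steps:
E = -2
d = 49/10 (d = -7/(-2) - 7/(-5) = -7*(-½) - 7*(-⅕) = 7/2 + 7/5 = 49/10 ≈ 4.9000)
v = 10/441 (v = 1/((49/10)*9) = 1/(441/10) = 10/441 ≈ 0.022676)
-138 + v*68 = -138 + (10/441)*68 = -138 + 680/441 = -60178/441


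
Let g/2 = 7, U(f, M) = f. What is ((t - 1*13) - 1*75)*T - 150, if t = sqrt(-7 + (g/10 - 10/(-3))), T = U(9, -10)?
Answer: -942 + 3*I*sqrt(510)/5 ≈ -942.0 + 13.55*I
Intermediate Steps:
g = 14 (g = 2*7 = 14)
T = 9
t = I*sqrt(510)/15 (t = sqrt(-7 + (14/10 - 10/(-3))) = sqrt(-7 + (14*(1/10) - 10*(-1/3))) = sqrt(-7 + (7/5 + 10/3)) = sqrt(-7 + 71/15) = sqrt(-34/15) = I*sqrt(510)/15 ≈ 1.5055*I)
((t - 1*13) - 1*75)*T - 150 = ((I*sqrt(510)/15 - 1*13) - 1*75)*9 - 150 = ((I*sqrt(510)/15 - 13) - 75)*9 - 150 = ((-13 + I*sqrt(510)/15) - 75)*9 - 150 = (-88 + I*sqrt(510)/15)*9 - 150 = (-792 + 3*I*sqrt(510)/5) - 150 = -942 + 3*I*sqrt(510)/5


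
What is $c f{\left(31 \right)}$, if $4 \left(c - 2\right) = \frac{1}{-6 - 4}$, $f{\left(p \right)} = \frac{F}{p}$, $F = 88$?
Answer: $\frac{869}{155} \approx 5.6065$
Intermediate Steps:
$f{\left(p \right)} = \frac{88}{p}$
$c = \frac{79}{40}$ ($c = 2 + \frac{1}{4 \left(-6 - 4\right)} = 2 + \frac{1}{4 \left(-10\right)} = 2 + \frac{1}{4} \left(- \frac{1}{10}\right) = 2 - \frac{1}{40} = \frac{79}{40} \approx 1.975$)
$c f{\left(31 \right)} = \frac{79 \cdot \frac{88}{31}}{40} = \frac{79 \cdot 88 \cdot \frac{1}{31}}{40} = \frac{79}{40} \cdot \frac{88}{31} = \frac{869}{155}$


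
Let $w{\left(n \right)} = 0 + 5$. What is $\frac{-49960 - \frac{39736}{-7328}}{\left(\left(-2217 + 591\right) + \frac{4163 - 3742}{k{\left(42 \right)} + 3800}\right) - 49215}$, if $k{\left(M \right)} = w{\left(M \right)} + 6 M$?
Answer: $\frac{185641800401}{188935548656} \approx 0.98257$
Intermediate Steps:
$w{\left(n \right)} = 5$
$k{\left(M \right)} = 5 + 6 M$
$\frac{-49960 - \frac{39736}{-7328}}{\left(\left(-2217 + 591\right) + \frac{4163 - 3742}{k{\left(42 \right)} + 3800}\right) - 49215} = \frac{-49960 - \frac{39736}{-7328}}{\left(\left(-2217 + 591\right) + \frac{4163 - 3742}{\left(5 + 6 \cdot 42\right) + 3800}\right) - 49215} = \frac{-49960 - - \frac{4967}{916}}{\left(-1626 + \frac{421}{\left(5 + 252\right) + 3800}\right) - 49215} = \frac{-49960 + \frac{4967}{916}}{\left(-1626 + \frac{421}{257 + 3800}\right) - 49215} = - \frac{45758393}{916 \left(\left(-1626 + \frac{421}{4057}\right) - 49215\right)} = - \frac{45758393}{916 \left(- \frac{6596261}{4057} - 49215\right)} = - \frac{45758393}{916 \left(- \frac{206261516}{4057}\right)} = \left(- \frac{45758393}{916}\right) \left(- \frac{4057}{206261516}\right) = \frac{185641800401}{188935548656}$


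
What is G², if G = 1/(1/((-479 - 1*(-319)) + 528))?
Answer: 135424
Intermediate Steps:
G = 368 (G = 1/(1/((-479 + 319) + 528)) = 1/(1/(-160 + 528)) = 1/(1/368) = 368)
G² = 368² = 135424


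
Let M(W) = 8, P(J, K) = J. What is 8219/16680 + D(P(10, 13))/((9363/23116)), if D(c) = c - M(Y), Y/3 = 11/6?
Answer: 282701419/52058280 ≈ 5.4305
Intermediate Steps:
Y = 11/2 (Y = 3*(11/6) = 11/2 ≈ 5.5000)
D(c) = -8 + c (D(c) = c - 1*8 = c - 8 = -8 + c)
8219/16680 + D(P(10, 13))/((9363/23116)) = 8219/16680 + (-8 + 10)/((9363/23116)) = 8219*(1/16680) + 2/((9363*(1/23116))) = 8219/16680 + 2/(9363/23116) = 8219/16680 + 2*(23116/9363) = 8219/16680 + 46232/9363 = 282701419/52058280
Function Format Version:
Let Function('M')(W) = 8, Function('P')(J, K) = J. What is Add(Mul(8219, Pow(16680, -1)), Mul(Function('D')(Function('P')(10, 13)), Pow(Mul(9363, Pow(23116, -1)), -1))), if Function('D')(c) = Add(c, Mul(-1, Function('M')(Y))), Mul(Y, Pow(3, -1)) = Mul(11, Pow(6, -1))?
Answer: Rational(282701419, 52058280) ≈ 5.4305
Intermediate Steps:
Y = Rational(11, 2) (Y = Mul(3, Mul(11, Pow(6, -1))) = Mul(3, Mul(11, Rational(1, 6))) = Mul(3, Rational(11, 6)) = Rational(11, 2) ≈ 5.5000)
Function('D')(c) = Add(-8, c) (Function('D')(c) = Add(c, Mul(-1, 8)) = Add(c, -8) = Add(-8, c))
Add(Mul(8219, Pow(16680, -1)), Mul(Function('D')(Function('P')(10, 13)), Pow(Mul(9363, Pow(23116, -1)), -1))) = Add(Mul(8219, Pow(16680, -1)), Mul(Add(-8, 10), Pow(Mul(9363, Pow(23116, -1)), -1))) = Add(Mul(8219, Rational(1, 16680)), Mul(2, Pow(Mul(9363, Rational(1, 23116)), -1))) = Add(Rational(8219, 16680), Mul(2, Pow(Rational(9363, 23116), -1))) = Add(Rational(8219, 16680), Mul(2, Rational(23116, 9363))) = Add(Rational(8219, 16680), Rational(46232, 9363)) = Rational(282701419, 52058280)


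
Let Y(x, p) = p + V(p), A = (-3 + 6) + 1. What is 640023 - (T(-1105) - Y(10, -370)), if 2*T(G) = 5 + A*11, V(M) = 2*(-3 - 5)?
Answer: 1279225/2 ≈ 6.3961e+5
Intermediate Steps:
A = 4 (A = 3 + 1 = 4)
V(M) = -16 (V(M) = 2*(-8) = -16)
Y(x, p) = -16 + p (Y(x, p) = p - 16 = -16 + p)
T(G) = 49/2 (T(G) = (5 + 4*11)/2 = (5 + 44)/2 = (1/2)*49 = 49/2)
640023 - (T(-1105) - Y(10, -370)) = 640023 - (49/2 - (-16 - 370)) = 640023 - (49/2 - 1*(-386)) = 640023 - (49/2 + 386) = 640023 - 1*821/2 = 640023 - 821/2 = 1279225/2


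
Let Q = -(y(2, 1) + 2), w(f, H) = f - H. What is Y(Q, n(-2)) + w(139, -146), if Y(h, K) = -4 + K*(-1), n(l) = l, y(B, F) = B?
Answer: 283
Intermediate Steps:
Q = -4 (Q = -(2 + 2) = -1*4 = -4)
Y(h, K) = -4 - K
Y(Q, n(-2)) + w(139, -146) = (-4 - 1*(-2)) + (139 - 1*(-146)) = (-4 + 2) + (139 + 146) = -2 + 285 = 283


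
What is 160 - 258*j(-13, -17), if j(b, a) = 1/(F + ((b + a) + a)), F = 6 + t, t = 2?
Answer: 2166/13 ≈ 166.62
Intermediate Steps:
F = 8 (F = 6 + 2 = 8)
j(b, a) = 1/(8 + b + 2*a) (j(b, a) = 1/(8 + ((b + a) + a)) = 1/(8 + ((a + b) + a)) = 1/(8 + (b + 2*a)) = 1/(8 + b + 2*a))
160 - 258*j(-13, -17) = 160 - 258/(8 - 13 + 2*(-17)) = 160 - 258/(8 - 13 - 34) = 160 - 258/(-39) = 160 - 258*(-1/39) = 160 + 86/13 = 2166/13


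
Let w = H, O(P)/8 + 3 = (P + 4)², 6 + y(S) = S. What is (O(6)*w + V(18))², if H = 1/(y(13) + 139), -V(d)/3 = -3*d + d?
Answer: 68425984/5329 ≈ 12840.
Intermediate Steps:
y(S) = -6 + S
V(d) = 6*d (V(d) = -3*(-3*d + d) = -(-6)*d = 6*d)
H = 1/146 (H = 1/((-6 + 13) + 139) = 1/(7 + 139) = 1/146 ≈ 0.0068493)
O(P) = -24 + 8*(4 + P)² (O(P) = -24 + 8*(P + 4)² = -24 + 8*(4 + P)²)
w = 1/146 ≈ 0.0068493
(O(6)*w + V(18))² = ((-24 + 8*(4 + 6)²)*(1/146) + 6*18)² = ((-24 + 8*10²)*(1/146) + 108)² = ((-24 + 8*100)*(1/146) + 108)² = ((-24 + 800)*(1/146) + 108)² = (776*(1/146) + 108)² = (388/73 + 108)² = (8272/73)² = 68425984/5329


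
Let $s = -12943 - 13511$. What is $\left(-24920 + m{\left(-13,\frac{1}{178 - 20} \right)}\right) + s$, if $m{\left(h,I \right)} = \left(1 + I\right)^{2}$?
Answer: $- \frac{1282475255}{24964} \approx -51373.0$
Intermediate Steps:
$s = -26454$
$\left(-24920 + m{\left(-13,\frac{1}{178 - 20} \right)}\right) + s = \left(-24920 + \left(1 + \frac{1}{178 - 20}\right)^{2}\right) - 26454 = \left(-24920 + \left(1 + \frac{1}{158}\right)^{2}\right) - 26454 = \left(-24920 + \left(\frac{159}{158}\right)^{2}\right) - 26454 = \left(-24920 + \frac{25281}{24964}\right) - 26454 = - \frac{622077599}{24964} - 26454 = - \frac{1282475255}{24964}$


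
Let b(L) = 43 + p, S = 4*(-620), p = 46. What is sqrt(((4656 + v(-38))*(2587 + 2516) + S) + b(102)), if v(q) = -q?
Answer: sqrt(23951091) ≈ 4894.0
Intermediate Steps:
S = -2480
b(L) = 89 (b(L) = 43 + 46 = 89)
sqrt(((4656 + v(-38))*(2587 + 2516) + S) + b(102)) = sqrt(((4656 - 1*(-38))*(2587 + 2516) - 2480) + 89) = sqrt(((4656 + 38)*5103 - 2480) + 89) = sqrt((4694*5103 - 2480) + 89) = sqrt((23953482 - 2480) + 89) = sqrt(23951002 + 89) = sqrt(23951091)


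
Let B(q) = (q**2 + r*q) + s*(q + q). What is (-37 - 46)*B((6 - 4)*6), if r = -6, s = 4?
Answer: -13944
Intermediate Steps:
B(q) = q**2 + 2*q (B(q) = (q**2 - 6*q) + 4*(q + q) = (q**2 - 6*q) + 4*(2*q) = (q**2 - 6*q) + 8*q = q**2 + 2*q)
(-37 - 46)*B((6 - 4)*6) = (-37 - 46)*(((6 - 4)*6)*(2 + (6 - 4)*6)) = -83*2*6*(2 + 2*6) = -996*(2 + 12) = -996*14 = -83*168 = -13944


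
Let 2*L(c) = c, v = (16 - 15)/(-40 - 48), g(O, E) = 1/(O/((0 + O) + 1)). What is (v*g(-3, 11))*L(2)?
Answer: -1/132 ≈ -0.0075758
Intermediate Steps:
g(O, E) = (1 + O)/O (g(O, E) = 1/(O/(O + 1)) = 1/(O/(1 + O)) = (1 + O)/O)
v = -1/88 (v = 1/(-88) = 1*(-1/88) = -1/88 ≈ -0.011364)
L(c) = c/2
(v*g(-3, 11))*L(2) = (-(1 - 3)/(88*(-3)))*((½)*2) = -(-1)*(-2)/264*1 = -1/88*⅔*1 = -1/132*1 = -1/132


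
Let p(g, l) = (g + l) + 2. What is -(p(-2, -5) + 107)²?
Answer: -10404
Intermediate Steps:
p(g, l) = 2 + g + l
-(p(-2, -5) + 107)² = -((2 - 2 - 5) + 107)² = -(-5 + 107)² = -1*102² = -1*10404 = -10404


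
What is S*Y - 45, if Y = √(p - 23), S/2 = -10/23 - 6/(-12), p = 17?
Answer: -45 + 3*I*√6/23 ≈ -45.0 + 0.3195*I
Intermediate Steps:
S = 3/23 (S = 2*(-10/23 - 6/(-12)) = 2*(-10*1/23 - 6*(-1/12)) = 2*(-10/23 + ½) = 2*(3/46) = 3/23 ≈ 0.13043)
Y = I*√6 (Y = √(17 - 23) = √(-6) = I*√6 ≈ 2.4495*I)
S*Y - 45 = 3*(I*√6)/23 - 45 = 3*I*√6/23 - 45 = -45 + 3*I*√6/23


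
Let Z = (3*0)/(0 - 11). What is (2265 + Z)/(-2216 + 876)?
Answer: -453/268 ≈ -1.6903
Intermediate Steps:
Z = 0 (Z = 0/(-11) = 0*(-1/11) = 0)
(2265 + Z)/(-2216 + 876) = (2265 + 0)/(-2216 + 876) = 2265/(-1340) = 2265*(-1/1340) = -453/268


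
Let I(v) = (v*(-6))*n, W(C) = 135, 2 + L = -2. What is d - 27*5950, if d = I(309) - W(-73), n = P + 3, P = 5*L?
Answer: -129267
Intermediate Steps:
L = -4 (L = -2 - 2 = -4)
P = -20 (P = 5*(-4) = -20)
n = -17 (n = -20 + 3 = -17)
I(v) = 102*v (I(v) = (v*(-6))*(-17) = -6*v*(-17) = 102*v)
d = 31383 (d = 102*309 - 1*135 = 31518 - 135 = 31383)
d - 27*5950 = 31383 - 27*5950 = 31383 - 1*160650 = 31383 - 160650 = -129267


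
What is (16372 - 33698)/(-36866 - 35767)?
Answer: 17326/72633 ≈ 0.23854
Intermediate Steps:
(16372 - 33698)/(-36866 - 35767) = -17326/(-72633) = -17326*(-1/72633) = 17326/72633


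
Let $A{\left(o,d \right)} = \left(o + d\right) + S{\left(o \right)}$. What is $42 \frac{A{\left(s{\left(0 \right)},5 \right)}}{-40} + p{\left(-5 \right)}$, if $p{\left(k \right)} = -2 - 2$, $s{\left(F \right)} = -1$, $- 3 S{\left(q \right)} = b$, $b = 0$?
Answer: $- \frac{41}{5} \approx -8.2$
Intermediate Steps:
$S{\left(q \right)} = 0$ ($S{\left(q \right)} = \left(- \frac{1}{3}\right) 0 = 0$)
$A{\left(o,d \right)} = d + o$ ($A{\left(o,d \right)} = \left(o + d\right) + 0 = \left(d + o\right) + 0 = d + o$)
$p{\left(k \right)} = -4$
$42 \frac{A{\left(s{\left(0 \right)},5 \right)}}{-40} + p{\left(-5 \right)} = 42 \frac{5 - 1}{-40} - 4 = 42 \cdot 4 \left(- \frac{1}{40}\right) - 4 = 42 \left(- \frac{1}{10}\right) - 4 = - \frac{21}{5} - 4 = - \frac{41}{5}$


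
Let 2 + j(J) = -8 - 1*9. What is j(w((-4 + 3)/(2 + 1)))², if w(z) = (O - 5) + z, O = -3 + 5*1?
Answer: 361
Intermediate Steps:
O = 2 (O = -3 + 5 = 2)
w(z) = -3 + z (w(z) = (2 - 5) + z = -3 + z)
j(J) = -19 (j(J) = -2 + (-8 - 1*9) = -2 + (-8 - 9) = -2 - 17 = -19)
j(w((-4 + 3)/(2 + 1)))² = (-19)² = 361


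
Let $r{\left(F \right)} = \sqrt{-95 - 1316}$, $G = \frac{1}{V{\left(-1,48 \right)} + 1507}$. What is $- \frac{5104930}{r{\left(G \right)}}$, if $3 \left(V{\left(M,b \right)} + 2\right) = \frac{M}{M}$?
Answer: $\frac{300290 i \sqrt{1411}}{83} \approx 1.359 \cdot 10^{5} i$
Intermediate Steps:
$V{\left(M,b \right)} = - \frac{5}{3}$ ($V{\left(M,b \right)} = -2 + \frac{M \frac{1}{M}}{3} = -2 + \frac{1}{3} \cdot 1 = -2 + \frac{1}{3} = - \frac{5}{3}$)
$G = \frac{3}{4516}$ ($G = \frac{1}{- \frac{5}{3} + 1507} = \frac{1}{\frac{4516}{3}} = \frac{3}{4516} \approx 0.0006643$)
$r{\left(F \right)} = i \sqrt{1411}$ ($r{\left(F \right)} = \sqrt{-1411} = i \sqrt{1411}$)
$- \frac{5104930}{r{\left(G \right)}} = - \frac{5104930}{i \sqrt{1411}} = - 5104930 \left(- \frac{i \sqrt{1411}}{1411}\right) = \frac{300290 i \sqrt{1411}}{83}$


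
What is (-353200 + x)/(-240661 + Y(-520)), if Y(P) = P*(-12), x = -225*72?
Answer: 369400/234421 ≈ 1.5758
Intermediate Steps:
x = -16200
Y(P) = -12*P
(-353200 + x)/(-240661 + Y(-520)) = (-353200 - 16200)/(-240661 - 12*(-520)) = -369400/(-240661 + 6240) = -369400/(-234421) = -369400*(-1/234421) = 369400/234421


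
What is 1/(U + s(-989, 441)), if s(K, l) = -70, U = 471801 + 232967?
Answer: 1/704698 ≈ 1.4190e-6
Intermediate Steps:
U = 704768
1/(U + s(-989, 441)) = 1/(704768 - 70) = 1/704698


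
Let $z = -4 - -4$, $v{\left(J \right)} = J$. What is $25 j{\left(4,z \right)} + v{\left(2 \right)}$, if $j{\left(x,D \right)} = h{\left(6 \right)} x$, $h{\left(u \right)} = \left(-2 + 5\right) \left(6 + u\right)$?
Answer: $3602$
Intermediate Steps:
$z = 0$ ($z = -4 + 4 = 0$)
$h{\left(u \right)} = 18 + 3 u$ ($h{\left(u \right)} = 3 \left(6 + u\right) = 18 + 3 u$)
$j{\left(x,D \right)} = 36 x$ ($j{\left(x,D \right)} = \left(18 + 3 \cdot 6\right) x = \left(18 + 18\right) x = 36 x$)
$25 j{\left(4,z \right)} + v{\left(2 \right)} = 25 \cdot 36 \cdot 4 + 2 = 25 \cdot 144 + 2 = 3600 + 2 = 3602$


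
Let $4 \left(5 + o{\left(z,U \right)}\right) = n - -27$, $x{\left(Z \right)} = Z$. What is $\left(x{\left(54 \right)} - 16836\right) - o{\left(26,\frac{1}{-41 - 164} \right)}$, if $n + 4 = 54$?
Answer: $- \frac{67185}{4} \approx -16796.0$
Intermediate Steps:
$n = 50$ ($n = -4 + 54 = 50$)
$o{\left(z,U \right)} = \frac{57}{4}$ ($o{\left(z,U \right)} = -5 + \frac{50 - -27}{4} = -5 + \frac{50 + 27}{4} = -5 + \frac{1}{4} \cdot 77 = -5 + \frac{77}{4} = \frac{57}{4}$)
$\left(x{\left(54 \right)} - 16836\right) - o{\left(26,\frac{1}{-41 - 164} \right)} = \left(54 - 16836\right) - \frac{57}{4} = -16782 - \frac{57}{4} = - \frac{67185}{4}$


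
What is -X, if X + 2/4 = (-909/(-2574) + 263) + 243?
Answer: -72337/143 ≈ -505.85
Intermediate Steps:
X = 72337/143 (X = -½ + ((-909/(-2574) + 263) + 243) = -½ + ((-909*(-1/2574) + 263) + 243) = -½ + ((101/286 + 263) + 243) = -½ + (75319/286 + 243) = -½ + 144817/286 = 72337/143 ≈ 505.85)
-X = -1*72337/143 = -72337/143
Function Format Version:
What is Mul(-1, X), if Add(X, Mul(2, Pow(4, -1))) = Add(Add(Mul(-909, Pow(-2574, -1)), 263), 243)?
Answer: Rational(-72337, 143) ≈ -505.85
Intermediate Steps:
X = Rational(72337, 143) (X = Add(Rational(-1, 2), Add(Add(Mul(-909, Pow(-2574, -1)), 263), 243)) = Add(Rational(-1, 2), Add(Add(Mul(-909, Rational(-1, 2574)), 263), 243)) = Add(Rational(-1, 2), Add(Add(Rational(101, 286), 263), 243)) = Add(Rational(-1, 2), Add(Rational(75319, 286), 243)) = Add(Rational(-1, 2), Rational(144817, 286)) = Rational(72337, 143) ≈ 505.85)
Mul(-1, X) = Mul(-1, Rational(72337, 143)) = Rational(-72337, 143)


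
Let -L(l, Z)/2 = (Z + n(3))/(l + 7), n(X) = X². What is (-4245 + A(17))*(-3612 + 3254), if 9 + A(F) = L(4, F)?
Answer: 16770868/11 ≈ 1.5246e+6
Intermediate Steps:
L(l, Z) = -2*(9 + Z)/(7 + l) (L(l, Z) = -2*(Z + 3²)/(l + 7) = -2*(Z + 9)/(7 + l) = -2*(9 + Z)/(7 + l))
A(F) = -117/11 - 2*F/11 (A(F) = -9 + 2*(-9 - F)/(7 + 4) = -9 + 2*(-9 - F)/11 = -9 + 2*(1/11)*(-9 - F) = -9 + (-18/11 - 2*F/11) = -117/11 - 2*F/11)
(-4245 + A(17))*(-3612 + 3254) = (-4245 + (-117/11 - 2/11*17))*(-3612 + 3254) = (-4245 + (-117/11 - 34/11))*(-358) = (-4245 - 151/11)*(-358) = -46846/11*(-358) = 16770868/11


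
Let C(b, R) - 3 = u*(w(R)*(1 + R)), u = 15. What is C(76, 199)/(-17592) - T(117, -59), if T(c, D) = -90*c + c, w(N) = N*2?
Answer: 60663831/5864 ≈ 10345.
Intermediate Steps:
w(N) = 2*N
T(c, D) = -89*c
C(b, R) = 3 + 30*R*(1 + R) (C(b, R) = 3 + 15*((2*R)*(1 + R)) = 3 + 15*(2*R*(1 + R)) = 3 + 30*R*(1 + R))
C(76, 199)/(-17592) - T(117, -59) = (3 + 30*199 + 30*199**2)/(-17592) - (-89)*117 = (3 + 5970 + 30*39601)*(-1/17592) - 1*(-10413) = (3 + 5970 + 1188030)*(-1/17592) + 10413 = 1194003*(-1/17592) + 10413 = -398001/5864 + 10413 = 60663831/5864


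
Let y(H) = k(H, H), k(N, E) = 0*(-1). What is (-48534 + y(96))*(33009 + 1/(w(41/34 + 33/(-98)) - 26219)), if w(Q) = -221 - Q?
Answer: -5880956010678307/3670874 ≈ -1.6021e+9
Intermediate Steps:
k(N, E) = 0
y(H) = 0
(-48534 + y(96))*(33009 + 1/(w(41/34 + 33/(-98)) - 26219)) = (-48534 + 0)*(33009 + 1/((-221 - (41/34 + 33/(-98))) - 26219)) = -48534*(33009 + 1/((-221 - (41*(1/34) + 33*(-1/98))) - 26219)) = -48534*(33009 + 1/((-221 - (41/34 - 33/98)) - 26219)) = -48534*(33009 + 1/((-221 - 1*724/833) - 26219)) = -48534*(33009 + 1/((-221 - 724/833) - 26219)) = -48534*(33009 + 1/(-184817/833 - 26219)) = -48534*(33009 + 1/(-22025244/833)) = -48534*(33009 - 833/22025244) = -48534*727031278363/22025244 = -5880956010678307/3670874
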